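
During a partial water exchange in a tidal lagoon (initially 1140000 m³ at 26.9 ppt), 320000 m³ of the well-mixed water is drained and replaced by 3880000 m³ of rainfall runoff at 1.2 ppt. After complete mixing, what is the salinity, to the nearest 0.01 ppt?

5.68 ppt

Remaining after removal: 820,000 m³ at 26.9 ppt (salt = 22,058,000)
After addition: salt = 22,058,000 + 3,880,000×1.2 = 26,714,000; volume = 4,700,000 m³
S = 26,714,000 / 4,700,000 = 5.6838 ppt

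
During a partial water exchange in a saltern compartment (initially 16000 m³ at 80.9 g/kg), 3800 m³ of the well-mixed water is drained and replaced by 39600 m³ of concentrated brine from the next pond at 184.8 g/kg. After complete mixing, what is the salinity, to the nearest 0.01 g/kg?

Remaining after removal: 12,200 m³ at 80.9 g/kg (salt = 986,980)
After addition: salt = 986,980 + 39,600×184.8 = 8,305,060; volume = 51,800 m³
S = 8,305,060 / 51,800 = 160.3293 g/kg

160.33 g/kg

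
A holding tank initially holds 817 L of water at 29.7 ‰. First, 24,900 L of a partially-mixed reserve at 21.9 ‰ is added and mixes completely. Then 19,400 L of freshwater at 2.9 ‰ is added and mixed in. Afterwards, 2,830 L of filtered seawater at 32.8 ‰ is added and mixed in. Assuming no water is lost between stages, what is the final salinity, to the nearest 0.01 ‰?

Weighted by volume,
Initial salt = 817×29.7 = 24,264.9
After stage 1: salt = 24,264.9 + 24,900×21.9 = 569,574.9; volume = 25,717 L; S = 22.148 ‰
After stage 2: salt = 569,574.9 + 19,400×2.9 = 625,834.9; volume = 45,117 L; S = 13.871 ‰
After stage 3: salt = 625,834.9 + 2,830×32.8 = 718,658.9; volume = 47,947 L
S = 718,658.9 / 47,947 = 14.9886 ‰

14.99 ‰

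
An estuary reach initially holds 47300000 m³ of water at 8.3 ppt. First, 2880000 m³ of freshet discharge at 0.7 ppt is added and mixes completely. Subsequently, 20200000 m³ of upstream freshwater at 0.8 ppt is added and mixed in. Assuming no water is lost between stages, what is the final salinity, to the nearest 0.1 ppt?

5.8 ppt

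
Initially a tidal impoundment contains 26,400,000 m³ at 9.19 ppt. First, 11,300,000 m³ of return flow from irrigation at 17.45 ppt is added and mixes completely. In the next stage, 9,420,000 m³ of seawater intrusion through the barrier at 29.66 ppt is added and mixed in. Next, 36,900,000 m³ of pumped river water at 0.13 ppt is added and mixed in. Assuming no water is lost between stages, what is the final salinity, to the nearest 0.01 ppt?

Salt balance:
Initial salt = 26,400,000×9.19 = 242,616,000
After stage 1: salt = 242,616,000 + 11,300,000×17.45 = 439,801,000; volume = 37,700,000 m³; S = 11.666 ppt
After stage 2: salt = 439,801,000 + 9,420,000×29.66 = 719,198,200; volume = 47,120,000 m³; S = 15.263 ppt
After stage 3: salt = 719,198,200 + 36,900,000×0.13 = 723,995,200; volume = 84,020,000 m³
S = 723,995,200 / 84,020,000 = 8.6169 ppt

8.62 ppt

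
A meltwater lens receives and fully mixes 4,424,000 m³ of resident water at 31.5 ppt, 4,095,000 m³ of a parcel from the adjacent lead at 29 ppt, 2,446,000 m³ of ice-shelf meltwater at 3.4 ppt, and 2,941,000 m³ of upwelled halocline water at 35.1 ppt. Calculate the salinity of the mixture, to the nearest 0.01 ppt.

Salt balance:
salt = 4,424,000×31.5 + 4,095,000×29 + 2,446,000×3.4 + 2,941,000×35.1 = 139,356,000 + 118,755,000 + 8,316,400 + 103,229,100 = 369,656,500
volume = 4,424,000 + 4,095,000 + 2,446,000 + 2,941,000 = 13,906,000 m³
S = 369,656,500 / 13,906,000 = 26.5825 ppt

26.58 ppt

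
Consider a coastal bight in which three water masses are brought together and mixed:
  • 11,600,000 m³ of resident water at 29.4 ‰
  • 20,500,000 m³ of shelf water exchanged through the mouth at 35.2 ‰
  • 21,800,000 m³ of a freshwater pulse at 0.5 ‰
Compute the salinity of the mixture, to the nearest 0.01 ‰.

19.92 ‰

Weighted by volume,
salt = 11,600,000×29.4 + 20,500,000×35.2 + 21,800,000×0.5 = 341,040,000 + 721,600,000 + 10,900,000 = 1,073,540,000
volume = 11,600,000 + 20,500,000 + 21,800,000 = 53,900,000 m³
S = 1,073,540,000 / 53,900,000 = 19.9173 ‰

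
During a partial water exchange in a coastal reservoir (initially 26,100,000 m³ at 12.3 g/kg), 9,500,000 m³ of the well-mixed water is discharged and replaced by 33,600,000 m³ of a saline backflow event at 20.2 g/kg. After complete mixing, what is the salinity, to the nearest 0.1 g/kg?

Remaining after removal: 16,600,000 m³ at 12.3 g/kg (salt = 204,180,000)
After addition: salt = 204,180,000 + 33,600,000×20.2 = 882,900,000; volume = 50,200,000 m³
S = 882,900,000 / 50,200,000 = 17.5876 g/kg

17.6 g/kg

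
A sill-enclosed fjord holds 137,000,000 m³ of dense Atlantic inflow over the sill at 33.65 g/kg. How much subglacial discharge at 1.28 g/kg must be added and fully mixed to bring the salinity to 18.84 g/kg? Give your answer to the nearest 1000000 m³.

Salt balance: 137,000,000×33.65 + V×1.28 = (137,000,000+V)×18.84
4,610,050,000 + 1.28V = 2,581,080,000 + 18.84V
2,028,970,000 = 17.56V
V = 115,544,988.61 m³

116000000 m³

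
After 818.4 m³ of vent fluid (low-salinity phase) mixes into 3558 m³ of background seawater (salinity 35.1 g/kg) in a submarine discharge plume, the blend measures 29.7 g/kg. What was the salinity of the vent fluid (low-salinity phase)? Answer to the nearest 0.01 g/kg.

6.22 g/kg

Salt balance: 3,558×35.1 + 818.4×S = 4,376.4×29.7
124,885.8 + 818.4·S = 129,979.08
S = (129,979.08 − 124,885.8) / 818.4 = 6.2235 g/kg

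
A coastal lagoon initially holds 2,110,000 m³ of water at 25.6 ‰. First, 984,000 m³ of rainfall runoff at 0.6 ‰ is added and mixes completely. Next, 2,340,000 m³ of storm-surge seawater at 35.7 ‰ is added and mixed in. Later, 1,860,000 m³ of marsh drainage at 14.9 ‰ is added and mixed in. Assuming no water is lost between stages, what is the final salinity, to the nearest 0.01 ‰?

22.74 ‰

By conservation of dissolved salt,
Initial salt = 2,110,000×25.6 = 54,016,000
After stage 1: salt = 54,016,000 + 984,000×0.6 = 54,606,400; volume = 3,094,000 m³; S = 17.649 ‰
After stage 2: salt = 54,606,400 + 2,340,000×35.7 = 138,144,400; volume = 5,434,000 m³; S = 25.422 ‰
After stage 3: salt = 138,144,400 + 1,860,000×14.9 = 165,858,400; volume = 7,294,000 m³
S = 165,858,400 / 7,294,000 = 22.739 ‰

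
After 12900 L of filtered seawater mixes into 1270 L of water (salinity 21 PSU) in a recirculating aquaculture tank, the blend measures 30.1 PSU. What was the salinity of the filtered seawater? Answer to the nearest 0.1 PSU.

31.0 PSU

Salt balance: 1,270×21 + 12,900×S = 14,170×30.1
26,670 + 12,900·S = 426,517
S = (426,517 − 26,670) / 12,900 = 30.9959 PSU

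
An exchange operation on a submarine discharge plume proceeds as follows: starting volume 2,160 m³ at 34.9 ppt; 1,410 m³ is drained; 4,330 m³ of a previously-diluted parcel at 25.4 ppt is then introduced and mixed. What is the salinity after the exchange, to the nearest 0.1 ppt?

26.8 ppt

Remaining after removal: 750 m³ at 34.9 ppt (salt = 26,175)
After addition: salt = 26,175 + 4,330×25.4 = 136,157; volume = 5,080 m³
S = 136,157 / 5,080 = 26.8026 ppt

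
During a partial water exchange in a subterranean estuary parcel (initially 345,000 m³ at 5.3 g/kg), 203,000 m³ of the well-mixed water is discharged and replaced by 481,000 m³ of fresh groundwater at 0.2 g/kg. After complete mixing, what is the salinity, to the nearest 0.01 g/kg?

1.36 g/kg

Remaining after removal: 142,000 m³ at 5.3 g/kg (salt = 752,600)
After addition: salt = 752,600 + 481,000×0.2 = 848,800; volume = 623,000 m³
S = 848,800 / 623,000 = 1.3624 g/kg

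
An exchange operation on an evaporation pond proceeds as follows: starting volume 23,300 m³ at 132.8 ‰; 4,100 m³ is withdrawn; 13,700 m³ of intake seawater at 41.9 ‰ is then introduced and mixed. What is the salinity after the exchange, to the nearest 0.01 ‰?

Remaining after removal: 19,200 m³ at 132.8 ‰ (salt = 2,549,760)
After addition: salt = 2,549,760 + 13,700×41.9 = 3,123,790; volume = 32,900 m³
S = 3,123,790 / 32,900 = 94.948 ‰

94.95 ‰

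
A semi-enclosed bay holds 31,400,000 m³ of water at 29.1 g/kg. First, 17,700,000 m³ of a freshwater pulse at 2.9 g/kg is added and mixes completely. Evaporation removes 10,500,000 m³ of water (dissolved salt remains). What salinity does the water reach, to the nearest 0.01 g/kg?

25.00 g/kg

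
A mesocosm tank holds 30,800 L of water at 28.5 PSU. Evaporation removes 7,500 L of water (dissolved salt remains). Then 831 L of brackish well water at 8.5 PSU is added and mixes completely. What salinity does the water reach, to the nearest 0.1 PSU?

36.7 PSU

After evaporation: salt = 30,800×28.5 = 877,800; volume = 30,800 − 7,500 = 23,300 L
After mixing: salt = 877,800 + 831×8.5 = 884,863.5; volume = 23,300 + 831 = 24,131 L
S = 884,863.5 / 24,131 = 36.6692 PSU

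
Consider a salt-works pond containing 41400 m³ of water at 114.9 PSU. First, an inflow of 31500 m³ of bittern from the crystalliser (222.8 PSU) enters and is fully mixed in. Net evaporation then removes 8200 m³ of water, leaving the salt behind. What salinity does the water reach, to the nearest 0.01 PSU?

After mixing: salt = 41,400×114.9 + 31,500×222.8 = 11,775,060; volume = 72,900 m³
After evaporation: salt unchanged = 11,775,060; volume = 72,900 − 8,200 = 64,700 m³
S = 11,775,060 / 64,700 = 181.9947 PSU

181.99 PSU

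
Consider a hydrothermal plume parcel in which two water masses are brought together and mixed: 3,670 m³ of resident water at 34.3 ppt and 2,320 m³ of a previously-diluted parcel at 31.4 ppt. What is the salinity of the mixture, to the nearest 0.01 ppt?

33.18 ppt

Mass of salt is conserved:
salt = 3,670×34.3 + 2,320×31.4 = 125,881 + 72,848 = 198,729
volume = 3,670 + 2,320 = 5,990 m³
S = 198,729 / 5,990 = 33.1768 ppt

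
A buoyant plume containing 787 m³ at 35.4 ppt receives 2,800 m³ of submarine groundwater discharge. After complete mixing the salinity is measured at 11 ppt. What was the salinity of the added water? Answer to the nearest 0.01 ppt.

Salt balance: 787×35.4 + 2,800×S = 3,587×11
27,859.8 + 2,800·S = 39,457
S = (39,457 − 27,859.8) / 2,800 = 4.1419 ppt

4.14 ppt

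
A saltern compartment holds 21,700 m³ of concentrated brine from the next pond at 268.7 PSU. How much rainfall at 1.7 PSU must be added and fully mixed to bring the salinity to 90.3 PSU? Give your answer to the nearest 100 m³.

Salt balance: 21,700×268.7 + V×1.7 = (21,700+V)×90.3
5,830,790 + 1.7V = 1,959,510 + 90.3V
3,871,280 = 88.6V
V = 43,693.91 m³

43700 m³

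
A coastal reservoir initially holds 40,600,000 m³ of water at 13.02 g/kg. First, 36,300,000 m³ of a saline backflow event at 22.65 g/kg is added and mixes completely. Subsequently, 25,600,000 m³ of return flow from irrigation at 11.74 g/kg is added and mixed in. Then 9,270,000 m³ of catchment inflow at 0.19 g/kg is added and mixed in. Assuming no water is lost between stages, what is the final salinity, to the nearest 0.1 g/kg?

14.8 g/kg

By conservation of dissolved salt,
Initial salt = 40,600,000×13.02 = 528,612,000
After stage 1: salt = 528,612,000 + 36,300,000×22.65 = 1,350,807,000; volume = 76,900,000 m³; S = 17.566 g/kg
After stage 2: salt = 1,350,807,000 + 25,600,000×11.74 = 1,651,351,000; volume = 102,500,000 m³; S = 16.111 g/kg
After stage 3: salt = 1,651,351,000 + 9,270,000×0.19 = 1,653,112,300; volume = 111,770,000 m³
S = 1,653,112,300 / 111,770,000 = 14.7903 g/kg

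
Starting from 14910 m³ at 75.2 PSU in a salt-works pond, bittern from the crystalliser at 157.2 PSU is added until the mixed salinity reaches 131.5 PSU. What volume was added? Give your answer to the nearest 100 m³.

Salt balance: 14,910×75.2 + V×157.2 = (14,910+V)×131.5
1,121,232 + 157.2V = 1,960,665 + 131.5V
839,433 = 25.7V
V = 32,662.76 m³

32700 m³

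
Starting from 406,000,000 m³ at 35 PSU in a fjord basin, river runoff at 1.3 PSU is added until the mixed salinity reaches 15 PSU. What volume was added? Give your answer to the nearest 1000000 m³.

593000000 m³

Salt balance: 406,000,000×35 + V×1.3 = (406,000,000+V)×15
14,210,000,000 + 1.3V = 6,090,000,000 + 15V
8,120,000,000 = 13.7V
V = 592,700,729.93 m³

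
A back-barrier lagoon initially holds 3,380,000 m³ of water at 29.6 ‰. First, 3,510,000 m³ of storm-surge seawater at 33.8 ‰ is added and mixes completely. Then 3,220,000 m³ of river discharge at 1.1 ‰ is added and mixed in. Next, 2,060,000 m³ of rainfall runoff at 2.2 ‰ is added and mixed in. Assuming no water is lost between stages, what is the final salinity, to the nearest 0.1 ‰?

Conserving salt mass:
Initial salt = 3,380,000×29.6 = 100,048,000
After stage 1: salt = 100,048,000 + 3,510,000×33.8 = 218,686,000; volume = 6,890,000 m³; S = 31.74 ‰
After stage 2: salt = 218,686,000 + 3,220,000×1.1 = 222,228,000; volume = 10,110,000 m³; S = 21.981 ‰
After stage 3: salt = 222,228,000 + 2,060,000×2.2 = 226,760,000; volume = 12,170,000 m³
S = 226,760,000 / 12,170,000 = 18.6327 ‰

18.6 ‰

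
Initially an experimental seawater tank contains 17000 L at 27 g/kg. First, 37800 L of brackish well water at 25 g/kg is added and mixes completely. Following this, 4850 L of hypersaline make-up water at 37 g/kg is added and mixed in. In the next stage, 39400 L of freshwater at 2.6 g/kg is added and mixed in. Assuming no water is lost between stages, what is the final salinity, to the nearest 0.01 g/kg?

17.02 g/kg

By conservation of dissolved salt,
Initial salt = 17,000×27 = 459,000
After stage 1: salt = 459,000 + 37,800×25 = 1,404,000; volume = 54,800 L; S = 25.62 g/kg
After stage 2: salt = 1,404,000 + 4,850×37 = 1,583,450; volume = 59,650 L; S = 26.546 g/kg
After stage 3: salt = 1,583,450 + 39,400×2.6 = 1,685,890; volume = 99,050 L
S = 1,685,890 / 99,050 = 17.0206 g/kg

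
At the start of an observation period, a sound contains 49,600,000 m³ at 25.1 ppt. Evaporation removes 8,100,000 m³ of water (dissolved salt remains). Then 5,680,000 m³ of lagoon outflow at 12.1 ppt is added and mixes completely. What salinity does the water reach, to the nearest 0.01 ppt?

After evaporation: salt = 49,600,000×25.1 = 1,244,960,000; volume = 49,600,000 − 8,100,000 = 41,500,000 m³
After mixing: salt = 1,244,960,000 + 5,680,000×12.1 = 1,313,688,000; volume = 41,500,000 + 5,680,000 = 47,180,000 m³
S = 1,313,688,000 / 47,180,000 = 27.8442 ppt

27.84 ppt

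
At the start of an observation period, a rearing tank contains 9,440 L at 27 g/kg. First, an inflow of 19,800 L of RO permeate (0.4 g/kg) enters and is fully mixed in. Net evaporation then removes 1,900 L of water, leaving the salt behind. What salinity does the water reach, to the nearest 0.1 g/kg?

9.6 g/kg

After mixing: salt = 9,440×27 + 19,800×0.4 = 262,800; volume = 29,240 L
After evaporation: salt unchanged = 262,800; volume = 29,240 − 1,900 = 27,340 L
S = 262,800 / 27,340 = 9.6123 g/kg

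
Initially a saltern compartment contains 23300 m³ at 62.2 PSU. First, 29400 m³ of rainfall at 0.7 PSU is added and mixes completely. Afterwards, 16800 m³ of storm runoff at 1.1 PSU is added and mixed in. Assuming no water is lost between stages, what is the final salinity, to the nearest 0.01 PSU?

21.41 PSU

Weighted by volume,
Initial salt = 23,300×62.2 = 1,449,260
After stage 1: salt = 1,449,260 + 29,400×0.7 = 1,469,840; volume = 52,700 m³; S = 27.891 PSU
After stage 2: salt = 1,469,840 + 16,800×1.1 = 1,488,320; volume = 69,500 m³
S = 1,488,320 / 69,500 = 21.4147 PSU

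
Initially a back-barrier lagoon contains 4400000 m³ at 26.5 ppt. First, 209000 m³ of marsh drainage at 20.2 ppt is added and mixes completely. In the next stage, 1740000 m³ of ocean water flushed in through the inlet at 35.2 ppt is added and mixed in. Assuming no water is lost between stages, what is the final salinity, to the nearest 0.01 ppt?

Weighted by volume,
Initial salt = 4,400,000×26.5 = 116,600,000
After stage 1: salt = 116,600,000 + 209,000×20.2 = 120,821,800; volume = 4,609,000 m³; S = 26.214 ppt
After stage 2: salt = 120,821,800 + 1,740,000×35.2 = 182,069,800; volume = 6,349,000 m³
S = 182,069,800 / 6,349,000 = 28.6769 ppt

28.68 ppt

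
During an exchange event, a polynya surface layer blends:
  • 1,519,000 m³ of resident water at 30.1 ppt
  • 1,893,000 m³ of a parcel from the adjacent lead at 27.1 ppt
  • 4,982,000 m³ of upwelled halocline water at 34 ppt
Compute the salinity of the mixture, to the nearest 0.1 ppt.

Conserving salt mass:
salt = 1,519,000×30.1 + 1,893,000×27.1 + 4,982,000×34 = 45,721,900 + 51,300,300 + 169,388,000 = 266,410,200
volume = 1,519,000 + 1,893,000 + 4,982,000 = 8,394,000 m³
S = 266,410,200 / 8,394,000 = 31.738 ppt

31.7 ppt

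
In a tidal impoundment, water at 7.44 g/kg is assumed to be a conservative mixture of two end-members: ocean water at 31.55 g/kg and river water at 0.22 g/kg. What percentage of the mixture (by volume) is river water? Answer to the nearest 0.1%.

77.0%

Let f be the freshwater fraction. Salt balance per unit volume:
f×0.22 + (1−f)×31.55 = 7.44
f = (31.55 − 7.44) / (31.55 − 0.22) = 24.11/31.33 = 0.7695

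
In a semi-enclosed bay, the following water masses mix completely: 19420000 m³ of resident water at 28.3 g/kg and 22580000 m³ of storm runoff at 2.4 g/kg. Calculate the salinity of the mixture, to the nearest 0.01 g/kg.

By conservation of dissolved salt,
salt = 19,420,000×28.3 + 22,580,000×2.4 = 549,586,000 + 54,192,000 = 603,778,000
volume = 19,420,000 + 22,580,000 = 42,000,000 m³
S = 603,778,000 / 42,000,000 = 14.3757 g/kg

14.38 g/kg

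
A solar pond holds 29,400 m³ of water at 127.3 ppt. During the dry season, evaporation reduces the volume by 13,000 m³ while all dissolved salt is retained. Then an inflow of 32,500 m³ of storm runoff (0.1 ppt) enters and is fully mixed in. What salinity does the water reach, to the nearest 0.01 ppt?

After evaporation: salt = 29,400×127.3 = 3,742,620; volume = 29,400 − 13,000 = 16,400 m³
After mixing: salt = 3,742,620 + 32,500×0.1 = 3,745,870; volume = 16,400 + 32,500 = 48,900 m³
S = 3,745,870 / 48,900 = 76.6027 ppt

76.60 ppt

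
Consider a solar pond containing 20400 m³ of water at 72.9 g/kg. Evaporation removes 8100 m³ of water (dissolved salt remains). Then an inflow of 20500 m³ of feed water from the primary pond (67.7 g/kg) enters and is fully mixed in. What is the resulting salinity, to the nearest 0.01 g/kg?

After evaporation: salt = 20,400×72.9 = 1,487,160; volume = 20,400 − 8,100 = 12,300 m³
After mixing: salt = 1,487,160 + 20,500×67.7 = 2,875,010; volume = 12,300 + 20,500 = 32,800 m³
S = 2,875,010 / 32,800 = 87.6527 g/kg

87.65 g/kg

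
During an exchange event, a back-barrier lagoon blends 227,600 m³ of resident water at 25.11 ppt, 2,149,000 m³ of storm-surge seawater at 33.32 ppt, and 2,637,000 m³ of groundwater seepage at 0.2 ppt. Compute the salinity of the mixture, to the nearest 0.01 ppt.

15.53 ppt

Weighted by volume,
salt = 227,600×25.11 + 2,149,000×33.32 + 2,637,000×0.2 = 5,715,036 + 71,604,680 + 527,400 = 77,847,116
volume = 227,600 + 2,149,000 + 2,637,000 = 5,013,600 m³
S = 77,847,116 / 5,013,600 = 15.5272 ppt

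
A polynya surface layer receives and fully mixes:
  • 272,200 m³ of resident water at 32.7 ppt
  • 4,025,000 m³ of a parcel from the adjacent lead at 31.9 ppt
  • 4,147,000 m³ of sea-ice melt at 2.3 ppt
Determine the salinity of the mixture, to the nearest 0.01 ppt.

17.39 ppt

Salt balance:
salt = 272,200×32.7 + 4,025,000×31.9 + 4,147,000×2.3 = 8,900,940 + 128,397,500 + 9,538,100 = 146,836,540
volume = 272,200 + 4,025,000 + 4,147,000 = 8,444,200 m³
S = 146,836,540 / 8,444,200 = 17.389 ppt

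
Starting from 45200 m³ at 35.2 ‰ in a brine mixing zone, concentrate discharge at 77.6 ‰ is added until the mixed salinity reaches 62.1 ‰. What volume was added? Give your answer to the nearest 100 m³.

Salt balance: 45,200×35.2 + V×77.6 = (45,200+V)×62.1
1,591,040 + 77.6V = 2,806,920 + 62.1V
1,215,880 = 15.5V
V = 78,443.87 m³

78400 m³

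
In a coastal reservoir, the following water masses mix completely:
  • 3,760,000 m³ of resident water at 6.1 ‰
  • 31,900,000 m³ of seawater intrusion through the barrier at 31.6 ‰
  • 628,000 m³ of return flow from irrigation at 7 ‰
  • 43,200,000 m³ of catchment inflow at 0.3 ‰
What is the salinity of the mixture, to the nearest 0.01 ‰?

13.19 ‰

Mass of salt is conserved:
salt = 3,760,000×6.1 + 31,900,000×31.6 + 628,000×7 + 43,200,000×0.3 = 22,936,000 + 1,008,040,000 + 4,396,000 + 12,960,000 = 1,048,332,000
volume = 3,760,000 + 31,900,000 + 628,000 + 43,200,000 = 79,488,000 m³
S = 1,048,332,000 / 79,488,000 = 13.1886 ‰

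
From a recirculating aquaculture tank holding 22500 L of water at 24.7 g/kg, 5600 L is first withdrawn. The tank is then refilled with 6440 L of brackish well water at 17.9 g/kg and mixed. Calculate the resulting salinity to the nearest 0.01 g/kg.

22.82 g/kg

Remaining after removal: 16,900 L at 24.7 g/kg (salt = 417,430)
After addition: salt = 417,430 + 6,440×17.9 = 532,706; volume = 23,340 L
S = 532,706 / 23,340 = 22.8237 g/kg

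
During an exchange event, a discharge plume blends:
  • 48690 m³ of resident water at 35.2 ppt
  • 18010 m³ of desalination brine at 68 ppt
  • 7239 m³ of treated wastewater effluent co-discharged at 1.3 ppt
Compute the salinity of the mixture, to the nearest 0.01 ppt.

Conserving salt mass:
salt = 48,690×35.2 + 18,010×68 + 7,239×1.3 = 1,713,888 + 1,224,680 + 9,410.7 = 2,947,978.7
volume = 48,690 + 18,010 + 7,239 = 73,939 m³
S = 2,947,978.7 / 73,939 = 39.8704 ppt

39.87 ppt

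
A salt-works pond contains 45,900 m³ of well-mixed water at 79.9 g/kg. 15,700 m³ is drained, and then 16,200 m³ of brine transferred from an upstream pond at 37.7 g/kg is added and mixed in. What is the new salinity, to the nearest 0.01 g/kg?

65.17 g/kg

Remaining after removal: 30,200 m³ at 79.9 g/kg (salt = 2,412,980)
After addition: salt = 2,412,980 + 16,200×37.7 = 3,023,720; volume = 46,400 m³
S = 3,023,720 / 46,400 = 65.1664 g/kg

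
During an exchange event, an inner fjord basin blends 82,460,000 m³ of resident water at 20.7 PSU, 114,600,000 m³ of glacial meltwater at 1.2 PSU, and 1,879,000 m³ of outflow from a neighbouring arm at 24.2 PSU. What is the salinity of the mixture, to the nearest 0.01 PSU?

Total salt / total volume:
salt = 82,460,000×20.7 + 114,600,000×1.2 + 1,879,000×24.2 = 1,706,922,000 + 137,520,000 + 45,471,800 = 1,889,913,800
volume = 82,460,000 + 114,600,000 + 1,879,000 = 198,939,000 m³
S = 1,889,913,800 / 198,939,000 = 9.5 PSU

9.50 PSU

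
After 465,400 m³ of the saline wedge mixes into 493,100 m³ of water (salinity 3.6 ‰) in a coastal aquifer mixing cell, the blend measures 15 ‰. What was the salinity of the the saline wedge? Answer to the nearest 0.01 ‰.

27.08 ‰

Salt balance: 493,100×3.6 + 465,400×S = 958,500×15
1,775,160 + 465,400·S = 14,377,500
S = (14,377,500 − 1,775,160) / 465,400 = 27.0785 ‰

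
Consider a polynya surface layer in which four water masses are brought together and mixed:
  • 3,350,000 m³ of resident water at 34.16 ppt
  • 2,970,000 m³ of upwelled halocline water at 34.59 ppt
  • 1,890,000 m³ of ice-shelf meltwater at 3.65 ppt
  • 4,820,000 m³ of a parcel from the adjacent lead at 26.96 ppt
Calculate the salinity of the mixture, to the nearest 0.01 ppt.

27.17 ppt

Weighted by volume,
salt = 3,350,000×34.16 + 2,970,000×34.59 + 1,890,000×3.65 + 4,820,000×26.96 = 114,436,000 + 102,732,300 + 6,898,500 + 129,947,200 = 354,014,000
volume = 3,350,000 + 2,970,000 + 1,890,000 + 4,820,000 = 13,030,000 m³
S = 354,014,000 / 13,030,000 = 27.1691 ppt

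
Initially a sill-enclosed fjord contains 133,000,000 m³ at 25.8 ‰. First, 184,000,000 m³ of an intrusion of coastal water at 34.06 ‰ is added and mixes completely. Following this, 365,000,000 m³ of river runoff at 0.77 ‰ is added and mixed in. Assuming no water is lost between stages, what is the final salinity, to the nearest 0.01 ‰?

Conserving salt mass:
Initial salt = 133,000,000×25.8 = 3,431,400,000
After stage 1: salt = 3,431,400,000 + 184,000,000×34.06 = 9,698,440,000; volume = 317,000,000 m³; S = 30.594 ‰
After stage 2: salt = 9,698,440,000 + 365,000,000×0.77 = 9,979,490,000; volume = 682,000,000 m³
S = 9,979,490,000 / 682,000,000 = 14.6327 ‰

14.63 ‰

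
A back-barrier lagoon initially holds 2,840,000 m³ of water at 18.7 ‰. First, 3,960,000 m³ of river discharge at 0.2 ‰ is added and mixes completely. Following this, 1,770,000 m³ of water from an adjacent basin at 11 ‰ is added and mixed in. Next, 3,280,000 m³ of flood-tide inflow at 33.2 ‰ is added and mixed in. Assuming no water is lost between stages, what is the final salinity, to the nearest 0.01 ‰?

Salt balance:
Initial salt = 2,840,000×18.7 = 53,108,000
After stage 1: salt = 53,108,000 + 3,960,000×0.2 = 53,900,000; volume = 6,800,000 m³; S = 7.926 ‰
After stage 2: salt = 53,900,000 + 1,770,000×11 = 73,370,000; volume = 8,570,000 m³; S = 8.561 ‰
After stage 3: salt = 73,370,000 + 3,280,000×33.2 = 182,266,000; volume = 11,850,000 m³
S = 182,266,000 / 11,850,000 = 15.3811 ‰

15.38 ‰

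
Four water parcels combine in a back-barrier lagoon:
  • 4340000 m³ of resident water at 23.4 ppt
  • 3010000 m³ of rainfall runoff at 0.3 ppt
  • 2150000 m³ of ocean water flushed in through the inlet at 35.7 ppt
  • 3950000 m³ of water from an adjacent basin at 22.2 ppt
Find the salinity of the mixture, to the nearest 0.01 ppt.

19.84 ppt

By conservation of dissolved salt,
salt = 4,340,000×23.4 + 3,010,000×0.3 + 2,150,000×35.7 + 3,950,000×22.2 = 101,556,000 + 903,000 + 76,755,000 + 87,690,000 = 266,904,000
volume = 4,340,000 + 3,010,000 + 2,150,000 + 3,950,000 = 13,450,000 m³
S = 266,904,000 / 13,450,000 = 19.8442 ppt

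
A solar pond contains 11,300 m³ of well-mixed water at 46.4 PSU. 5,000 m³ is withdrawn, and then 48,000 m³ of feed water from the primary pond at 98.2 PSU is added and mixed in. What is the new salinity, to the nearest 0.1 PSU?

92.2 PSU

Remaining after removal: 6,300 m³ at 46.4 PSU (salt = 292,320)
After addition: salt = 292,320 + 48,000×98.2 = 5,005,920; volume = 54,300 m³
S = 5,005,920 / 54,300 = 92.1901 PSU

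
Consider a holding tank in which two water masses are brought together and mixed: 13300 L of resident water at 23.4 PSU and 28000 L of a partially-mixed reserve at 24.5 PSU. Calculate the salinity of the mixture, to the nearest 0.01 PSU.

24.15 PSU

By conservation of dissolved salt,
salt = 13,300×23.4 + 28,000×24.5 = 311,220 + 686,000 = 997,220
volume = 13,300 + 28,000 = 41,300 L
S = 997,220 / 41,300 = 24.1458 PSU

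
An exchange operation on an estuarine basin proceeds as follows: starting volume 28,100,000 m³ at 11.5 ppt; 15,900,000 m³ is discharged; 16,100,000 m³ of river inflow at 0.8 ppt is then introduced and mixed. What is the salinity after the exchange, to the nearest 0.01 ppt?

Remaining after removal: 12,200,000 m³ at 11.5 ppt (salt = 140,300,000)
After addition: salt = 140,300,000 + 16,100,000×0.8 = 153,180,000; volume = 28,300,000 m³
S = 153,180,000 / 28,300,000 = 5.4127 ppt

5.41 ppt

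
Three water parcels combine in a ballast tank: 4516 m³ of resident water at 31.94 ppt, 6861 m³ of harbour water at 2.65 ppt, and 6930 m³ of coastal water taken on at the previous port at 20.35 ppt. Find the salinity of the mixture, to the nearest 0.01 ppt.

Conserving salt mass:
salt = 4,516×31.94 + 6,861×2.65 + 6,930×20.35 = 144,241.04 + 18,181.65 + 141,025.5 = 303,448.19
volume = 4,516 + 6,861 + 6,930 = 18,307 m³
S = 303,448.19 / 18,307 = 16.5755 ppt

16.58 ppt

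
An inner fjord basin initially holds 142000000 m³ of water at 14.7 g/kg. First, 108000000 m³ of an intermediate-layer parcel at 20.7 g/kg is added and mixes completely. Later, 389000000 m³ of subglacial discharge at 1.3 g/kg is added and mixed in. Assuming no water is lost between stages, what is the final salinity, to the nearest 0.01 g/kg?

7.56 g/kg

Total salt / total volume:
Initial salt = 142,000,000×14.7 = 2,087,400,000
After stage 1: salt = 2,087,400,000 + 108,000,000×20.7 = 4,323,000,000; volume = 250,000,000 m³; S = 17.292 g/kg
After stage 2: salt = 4,323,000,000 + 389,000,000×1.3 = 4,828,700,000; volume = 639,000,000 m³
S = 4,828,700,000 / 639,000,000 = 7.5567 g/kg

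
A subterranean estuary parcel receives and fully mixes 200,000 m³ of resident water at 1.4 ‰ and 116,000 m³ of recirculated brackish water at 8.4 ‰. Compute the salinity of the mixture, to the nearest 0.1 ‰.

4.0 ‰

Salt balance:
salt = 200,000×1.4 + 116,000×8.4 = 280,000 + 974,400 = 1,254,400
volume = 200,000 + 116,000 = 316,000 m³
S = 1,254,400 / 316,000 = 3.97 ‰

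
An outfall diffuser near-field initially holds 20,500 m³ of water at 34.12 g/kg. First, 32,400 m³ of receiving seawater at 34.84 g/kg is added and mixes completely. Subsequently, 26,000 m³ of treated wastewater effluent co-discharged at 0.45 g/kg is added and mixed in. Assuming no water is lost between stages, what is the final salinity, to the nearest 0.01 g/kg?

23.32 g/kg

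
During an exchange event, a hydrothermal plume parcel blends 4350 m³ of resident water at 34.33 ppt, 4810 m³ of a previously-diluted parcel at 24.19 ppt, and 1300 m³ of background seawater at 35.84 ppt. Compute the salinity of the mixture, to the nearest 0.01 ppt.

Salt balance:
salt = 4,350×34.33 + 4,810×24.19 + 1,300×35.84 = 149,335.5 + 116,353.9 + 46,592 = 312,281.4
volume = 4,350 + 4,810 + 1,300 = 10,460 m³
S = 312,281.4 / 10,460 = 29.8548 ppt

29.85 ppt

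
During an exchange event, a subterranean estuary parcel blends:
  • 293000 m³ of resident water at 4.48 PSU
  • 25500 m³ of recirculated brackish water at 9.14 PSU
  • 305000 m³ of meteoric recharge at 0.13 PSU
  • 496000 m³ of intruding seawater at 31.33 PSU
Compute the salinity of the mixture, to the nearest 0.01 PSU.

15.30 PSU

Salt balance:
salt = 293,000×4.48 + 25,500×9.14 + 305,000×0.13 + 496,000×31.33 = 1,312,640 + 233,070 + 39,650 + 15,539,680 = 17,125,040
volume = 293,000 + 25,500 + 305,000 + 496,000 = 1,119,500 m³
S = 17,125,040 / 1,119,500 = 15.297 PSU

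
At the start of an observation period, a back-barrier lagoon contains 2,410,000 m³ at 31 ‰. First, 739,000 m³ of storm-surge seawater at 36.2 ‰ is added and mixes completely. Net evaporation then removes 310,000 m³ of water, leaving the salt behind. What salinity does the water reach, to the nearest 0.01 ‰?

After mixing: salt = 2,410,000×31 + 739,000×36.2 = 101,461,800; volume = 3,149,000 m³
After evaporation: salt unchanged = 101,461,800; volume = 3,149,000 − 310,000 = 2,839,000 m³
S = 101,461,800 / 2,839,000 = 35.7386 ‰

35.74 ‰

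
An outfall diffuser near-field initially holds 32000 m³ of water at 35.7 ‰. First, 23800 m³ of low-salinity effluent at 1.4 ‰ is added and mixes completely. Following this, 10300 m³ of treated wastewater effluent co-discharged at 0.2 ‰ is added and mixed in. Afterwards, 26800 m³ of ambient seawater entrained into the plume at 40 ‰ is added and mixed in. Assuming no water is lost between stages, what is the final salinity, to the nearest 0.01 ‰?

24.22 ‰

By conservation of dissolved salt,
Initial salt = 32,000×35.7 = 1,142,400
After stage 1: salt = 1,142,400 + 23,800×1.4 = 1,175,720; volume = 55,800 m³; S = 21.07 ‰
After stage 2: salt = 1,175,720 + 10,300×0.2 = 1,177,780; volume = 66,100 m³; S = 17.818 ‰
After stage 3: salt = 1,177,780 + 26,800×40 = 2,249,780; volume = 92,900 m³
S = 2,249,780 / 92,900 = 24.2172 ‰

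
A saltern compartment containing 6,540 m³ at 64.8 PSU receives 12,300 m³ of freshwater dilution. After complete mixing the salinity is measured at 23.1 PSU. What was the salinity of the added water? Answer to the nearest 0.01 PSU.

0.93 PSU

Salt balance: 6,540×64.8 + 12,300×S = 18,840×23.1
423,792 + 12,300·S = 435,204
S = (435,204 − 423,792) / 12,300 = 0.9278 PSU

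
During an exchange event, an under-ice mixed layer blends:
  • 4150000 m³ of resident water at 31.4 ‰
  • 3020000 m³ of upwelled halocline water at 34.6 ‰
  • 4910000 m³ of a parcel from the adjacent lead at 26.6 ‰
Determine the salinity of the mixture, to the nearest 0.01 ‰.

Total salt / total volume:
salt = 4,150,000×31.4 + 3,020,000×34.6 + 4,910,000×26.6 = 130,310,000 + 104,492,000 + 130,606,000 = 365,408,000
volume = 4,150,000 + 3,020,000 + 4,910,000 = 12,080,000 m³
S = 365,408,000 / 12,080,000 = 30.249 ‰

30.25 ‰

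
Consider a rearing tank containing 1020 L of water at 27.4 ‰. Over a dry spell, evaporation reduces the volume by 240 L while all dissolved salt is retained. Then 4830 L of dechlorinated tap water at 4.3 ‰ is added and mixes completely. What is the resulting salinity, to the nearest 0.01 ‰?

8.68 ‰

After evaporation: salt = 1,020×27.4 = 27,948; volume = 1,020 − 240 = 780 L
After mixing: salt = 27,948 + 4,830×4.3 = 48,717; volume = 780 + 4,830 = 5,610 L
S = 48,717 / 5,610 = 8.684 ‰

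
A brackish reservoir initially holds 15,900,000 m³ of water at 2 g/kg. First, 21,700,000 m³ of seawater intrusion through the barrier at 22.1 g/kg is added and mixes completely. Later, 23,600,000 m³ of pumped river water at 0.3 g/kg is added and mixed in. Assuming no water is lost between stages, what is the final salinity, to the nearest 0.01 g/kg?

Mass of salt is conserved:
Initial salt = 15,900,000×2 = 31,800,000
After stage 1: salt = 31,800,000 + 21,700,000×22.1 = 511,370,000; volume = 37,600,000 m³; S = 13.6 g/kg
After stage 2: salt = 511,370,000 + 23,600,000×0.3 = 518,450,000; volume = 61,200,000 m³
S = 518,450,000 / 61,200,000 = 8.4714 g/kg

8.47 g/kg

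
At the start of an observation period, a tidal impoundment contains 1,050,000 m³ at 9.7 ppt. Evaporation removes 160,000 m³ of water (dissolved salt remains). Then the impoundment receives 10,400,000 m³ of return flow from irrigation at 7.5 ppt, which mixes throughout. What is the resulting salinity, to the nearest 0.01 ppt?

After evaporation: salt = 1,050,000×9.7 = 10,185,000; volume = 1,050,000 − 160,000 = 890,000 m³
After mixing: salt = 10,185,000 + 10,400,000×7.5 = 88,185,000; volume = 890,000 + 10,400,000 = 11,290,000 m³
S = 88,185,000 / 11,290,000 = 7.8109 ppt

7.81 ppt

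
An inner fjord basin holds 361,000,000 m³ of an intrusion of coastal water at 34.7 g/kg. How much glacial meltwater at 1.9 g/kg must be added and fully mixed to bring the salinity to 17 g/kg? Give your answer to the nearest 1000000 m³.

423000000 m³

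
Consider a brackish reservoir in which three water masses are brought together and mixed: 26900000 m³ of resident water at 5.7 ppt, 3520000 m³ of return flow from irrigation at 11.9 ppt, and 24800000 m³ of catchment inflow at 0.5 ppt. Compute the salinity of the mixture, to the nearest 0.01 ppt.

Salt balance:
salt = 26,900,000×5.7 + 3,520,000×11.9 + 24,800,000×0.5 = 153,330,000 + 41,888,000 + 12,400,000 = 207,618,000
volume = 26,900,000 + 3,520,000 + 24,800,000 = 55,220,000 m³
S = 207,618,000 / 55,220,000 = 3.7598 ppt

3.76 ppt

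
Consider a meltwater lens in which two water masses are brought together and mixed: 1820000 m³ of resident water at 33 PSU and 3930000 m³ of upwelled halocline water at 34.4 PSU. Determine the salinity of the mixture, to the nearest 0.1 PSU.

34.0 PSU

Total salt / total volume:
salt = 1,820,000×33 + 3,930,000×34.4 = 60,060,000 + 135,192,000 = 195,252,000
volume = 1,820,000 + 3,930,000 = 5,750,000 m³
S = 195,252,000 / 5,750,000 = 33.957 PSU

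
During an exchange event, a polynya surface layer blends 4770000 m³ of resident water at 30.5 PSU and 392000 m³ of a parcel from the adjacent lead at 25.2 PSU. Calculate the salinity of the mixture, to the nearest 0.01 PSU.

Conserving salt mass:
salt = 4,770,000×30.5 + 392,000×25.2 = 145,485,000 + 9,878,400 = 155,363,400
volume = 4,770,000 + 392,000 = 5,162,000 m³
S = 155,363,400 / 5,162,000 = 30.0975 PSU

30.10 PSU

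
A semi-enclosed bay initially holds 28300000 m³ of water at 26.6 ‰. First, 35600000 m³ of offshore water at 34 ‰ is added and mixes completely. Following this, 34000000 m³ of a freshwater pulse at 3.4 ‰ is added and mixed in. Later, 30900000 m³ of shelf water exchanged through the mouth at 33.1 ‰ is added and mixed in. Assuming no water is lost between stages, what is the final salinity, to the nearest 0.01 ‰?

24.08 ‰

Mass of salt is conserved:
Initial salt = 28,300,000×26.6 = 752,780,000
After stage 1: salt = 752,780,000 + 35,600,000×34 = 1,963,180,000; volume = 63,900,000 m³; S = 30.723 ‰
After stage 2: salt = 1,963,180,000 + 34,000,000×3.4 = 2,078,780,000; volume = 97,900,000 m³; S = 21.234 ‰
After stage 3: salt = 2,078,780,000 + 30,900,000×33.1 = 3,101,570,000; volume = 128,800,000 m³
S = 3,101,570,000 / 128,800,000 = 24.0805 ‰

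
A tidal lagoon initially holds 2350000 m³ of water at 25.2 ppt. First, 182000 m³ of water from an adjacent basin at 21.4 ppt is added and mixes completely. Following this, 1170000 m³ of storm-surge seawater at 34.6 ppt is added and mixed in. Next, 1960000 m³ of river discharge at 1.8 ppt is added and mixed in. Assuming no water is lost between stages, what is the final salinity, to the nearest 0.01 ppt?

18.92 ppt

Mass of salt is conserved:
Initial salt = 2,350,000×25.2 = 59,220,000
After stage 1: salt = 59,220,000 + 182,000×21.4 = 63,114,800; volume = 2,532,000 m³; S = 24.927 ppt
After stage 2: salt = 63,114,800 + 1,170,000×34.6 = 103,596,800; volume = 3,702,000 m³; S = 27.984 ppt
After stage 3: salt = 103,596,800 + 1,960,000×1.8 = 107,124,800; volume = 5,662,000 m³
S = 107,124,800 / 5,662,000 = 18.92 ppt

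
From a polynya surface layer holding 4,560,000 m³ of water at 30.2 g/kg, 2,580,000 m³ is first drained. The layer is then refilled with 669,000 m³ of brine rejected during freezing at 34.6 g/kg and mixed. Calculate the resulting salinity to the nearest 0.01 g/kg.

Remaining after removal: 1,980,000 m³ at 30.2 g/kg (salt = 59,796,000)
After addition: salt = 59,796,000 + 669,000×34.6 = 82,943,400; volume = 2,649,000 m³
S = 82,943,400 / 2,649,000 = 31.3112 g/kg

31.31 g/kg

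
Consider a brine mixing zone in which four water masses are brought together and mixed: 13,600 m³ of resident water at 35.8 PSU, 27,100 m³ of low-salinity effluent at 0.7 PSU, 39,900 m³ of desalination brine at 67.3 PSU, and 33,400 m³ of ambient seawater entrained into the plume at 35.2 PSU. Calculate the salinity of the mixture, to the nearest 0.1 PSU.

38.3 PSU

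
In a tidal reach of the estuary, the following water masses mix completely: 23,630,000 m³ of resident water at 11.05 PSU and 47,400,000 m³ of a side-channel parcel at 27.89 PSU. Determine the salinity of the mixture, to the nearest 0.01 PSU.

22.29 PSU

Total salt / total volume:
salt = 23,630,000×11.05 + 47,400,000×27.89 = 261,111,500 + 1,321,986,000 = 1,583,097,500
volume = 23,630,000 + 47,400,000 = 71,030,000 m³
S = 1,583,097,500 / 71,030,000 = 22.2877 PSU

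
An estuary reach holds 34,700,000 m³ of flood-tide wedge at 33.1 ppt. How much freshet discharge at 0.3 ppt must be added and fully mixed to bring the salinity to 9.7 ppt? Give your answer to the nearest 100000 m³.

86400000 m³

Salt balance: 34,700,000×33.1 + V×0.3 = (34,700,000+V)×9.7
1,148,570,000 + 0.3V = 336,590,000 + 9.7V
811,980,000 = 9.4V
V = 86,380,851.06 m³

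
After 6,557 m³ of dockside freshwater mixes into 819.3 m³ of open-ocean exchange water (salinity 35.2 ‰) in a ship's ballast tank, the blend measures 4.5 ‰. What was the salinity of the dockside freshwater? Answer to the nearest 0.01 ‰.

0.66 ‰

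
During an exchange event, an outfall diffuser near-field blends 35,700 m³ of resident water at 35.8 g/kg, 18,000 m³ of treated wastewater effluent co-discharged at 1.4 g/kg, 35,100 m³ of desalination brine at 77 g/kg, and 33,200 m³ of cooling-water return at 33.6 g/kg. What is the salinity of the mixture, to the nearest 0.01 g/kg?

41.98 g/kg

By conservation of dissolved salt,
salt = 35,700×35.8 + 18,000×1.4 + 35,100×77 + 33,200×33.6 = 1,278,060 + 25,200 + 2,702,700 + 1,115,520 = 5,121,480
volume = 35,700 + 18,000 + 35,100 + 33,200 = 122,000 m³
S = 5,121,480 / 122,000 = 41.9793 g/kg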